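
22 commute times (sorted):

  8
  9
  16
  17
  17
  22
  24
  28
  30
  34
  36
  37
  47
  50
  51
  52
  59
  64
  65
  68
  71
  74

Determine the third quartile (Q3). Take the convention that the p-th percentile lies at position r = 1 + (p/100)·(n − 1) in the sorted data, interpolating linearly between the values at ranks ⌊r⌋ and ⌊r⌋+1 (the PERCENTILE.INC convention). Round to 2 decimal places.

57.25

n = 22.
r = 1 + (75/100)·(22 − 1) = 1 + 15.75 = 16.75.
Rank 16 is 52 and rank 17 is 59.
Interpolate: 52 + 0.75·(59 − 52) = 52 + 0.75·7 = 57.25.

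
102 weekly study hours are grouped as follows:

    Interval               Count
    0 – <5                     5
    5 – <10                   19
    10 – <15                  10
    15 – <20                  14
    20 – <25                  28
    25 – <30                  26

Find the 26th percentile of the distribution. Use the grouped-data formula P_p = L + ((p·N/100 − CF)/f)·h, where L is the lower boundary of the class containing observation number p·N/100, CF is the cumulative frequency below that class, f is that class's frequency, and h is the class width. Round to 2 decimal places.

11.26

N = 102; target position k = 26/100 · 102 = 26.52.
Cumulative frequencies: 5, 24, 34, 48, 76, 102.
Observation 26.52 falls in the class 10 – <15.
L = 10, CF = 24, f = 10, h = 5.
P26 = 10 + ((26.52 − 24)/10)·5 = 10 + 1.26 = 11.26.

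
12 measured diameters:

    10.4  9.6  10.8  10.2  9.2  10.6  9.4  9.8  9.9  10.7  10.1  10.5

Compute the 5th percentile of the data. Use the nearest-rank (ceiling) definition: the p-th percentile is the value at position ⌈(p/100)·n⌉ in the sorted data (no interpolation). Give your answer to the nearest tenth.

9.2

Sorted: 9.2, 9.4, 9.6, 9.8, 9.9, 10.1, 10.2, 10.4, 10.5, 10.6, 10.7, 10.8.
n = 12.
Position = ⌈5/100 · 12⌉ = ⌈0.6⌉ = 1.
The value at rank 1 is 9.2.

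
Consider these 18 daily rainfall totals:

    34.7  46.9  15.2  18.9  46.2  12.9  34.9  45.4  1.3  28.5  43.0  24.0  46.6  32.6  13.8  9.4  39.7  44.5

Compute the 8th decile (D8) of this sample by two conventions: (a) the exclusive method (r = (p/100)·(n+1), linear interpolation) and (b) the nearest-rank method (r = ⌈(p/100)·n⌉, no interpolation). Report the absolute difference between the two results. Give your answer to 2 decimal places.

Sorted: 1.3, 9.4, 12.9, 13.8, 15.2, 18.9, 24.0, 28.5, 32.6, 34.7, 34.9, 39.7, 43.0, 44.5, 45.4, 46.2, 46.6, 46.9.
n = 18.
(a) r = 15.2; between ranks 15 (45.4) and 16 (46.2): 45.56.
(b) the nearest-rank method: rank 15 → 45.4.
|45.56 − 45.4| = 0.16.

0.16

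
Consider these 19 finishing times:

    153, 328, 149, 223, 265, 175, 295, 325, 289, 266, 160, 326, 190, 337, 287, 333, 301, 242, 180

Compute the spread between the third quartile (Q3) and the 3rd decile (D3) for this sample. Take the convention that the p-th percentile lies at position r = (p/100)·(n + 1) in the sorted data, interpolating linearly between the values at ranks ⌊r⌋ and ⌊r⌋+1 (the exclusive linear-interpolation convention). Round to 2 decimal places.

135.00

Sorted: 149, 153, 160, 175, 180, 190, 223, 242, 265, 266, 287, 289, 295, 301, 325, 326, 328, 333, 337.
n = 19.
P30: r = 6 (integer) → 190.
P75: r = 15 (integer) → 325.
Difference: 325 − 190 = 135.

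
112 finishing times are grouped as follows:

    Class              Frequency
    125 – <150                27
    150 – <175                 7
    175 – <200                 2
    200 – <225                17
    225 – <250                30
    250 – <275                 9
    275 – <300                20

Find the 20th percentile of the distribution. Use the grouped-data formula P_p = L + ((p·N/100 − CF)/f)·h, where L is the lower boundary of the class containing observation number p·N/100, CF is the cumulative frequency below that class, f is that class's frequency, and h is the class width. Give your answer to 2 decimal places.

145.74

N = 112; target position k = 20/100 · 112 = 22.4.
Cumulative frequencies: 27, 34, 36, 53, 83, 92, 112.
Observation 22.4 falls in the class 125 – <150.
L = 125, CF = 0, f = 27, h = 25.
P20 = 125 + ((22.4 − 0)/27)·25 = 125 + 20.7407 = 145.741.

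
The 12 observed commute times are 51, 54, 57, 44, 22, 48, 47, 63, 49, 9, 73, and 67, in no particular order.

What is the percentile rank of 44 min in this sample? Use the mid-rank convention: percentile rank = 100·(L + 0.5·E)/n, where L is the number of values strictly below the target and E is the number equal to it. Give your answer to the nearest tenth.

20.8

Sorted: 9, 22, 44, 47, 48, 49, 51, 54, 57, 63, 67, 73.
Count below 44: L = 2; count equal: E = 1; n = 12.
Percentile rank = 100·(2 + 0.5·1)/12 = 100·2.5/12 = 20.83.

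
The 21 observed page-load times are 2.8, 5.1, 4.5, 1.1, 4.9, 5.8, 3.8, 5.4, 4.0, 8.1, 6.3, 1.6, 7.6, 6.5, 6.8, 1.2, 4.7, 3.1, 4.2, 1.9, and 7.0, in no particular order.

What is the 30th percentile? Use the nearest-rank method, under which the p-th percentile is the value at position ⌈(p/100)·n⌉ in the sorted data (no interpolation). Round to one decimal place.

3.8

Sorted: 1.1, 1.2, 1.6, 1.9, 2.8, 3.1, 3.8, 4.0, 4.2, 4.5, 4.7, 4.9, 5.1, 5.4, 5.8, 6.3, 6.5, 6.8, 7.0, 7.6, 8.1.
n = 21.
Position = ⌈30/100 · 21⌉ = ⌈6.3⌉ = 7.
The value at rank 7 is 3.8.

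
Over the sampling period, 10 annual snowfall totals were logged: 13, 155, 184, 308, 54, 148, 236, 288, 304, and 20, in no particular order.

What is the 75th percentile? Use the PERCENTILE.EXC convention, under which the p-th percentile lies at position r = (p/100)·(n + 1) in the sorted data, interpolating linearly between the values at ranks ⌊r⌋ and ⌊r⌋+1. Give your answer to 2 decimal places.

292.00

Sorted: 13, 20, 54, 148, 155, 184, 236, 288, 304, 308.
n = 10.
r = (75/100)·(10 + 1) = 8.25.
Rank 8 is 288 and rank 9 is 304.
Interpolate: 288 + 0.25·(304 − 288) = 288 + 0.25·16 = 292.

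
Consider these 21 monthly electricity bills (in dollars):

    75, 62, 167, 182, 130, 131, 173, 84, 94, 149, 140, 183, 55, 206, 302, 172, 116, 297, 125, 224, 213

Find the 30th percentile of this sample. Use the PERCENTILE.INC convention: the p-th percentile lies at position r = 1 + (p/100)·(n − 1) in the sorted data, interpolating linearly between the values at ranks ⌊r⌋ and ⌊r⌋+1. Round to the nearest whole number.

125

Sorted: 55, 62, 75, 84, 94, 116, 125, 130, 131, 140, 149, 167, 172, 173, 182, 183, 206, 213, 224, 297, 302.
n = 21.
r = 1 + (30/100)·(21 − 1) = 1 + 6 = 7.
r is an integer, so P30 is the value at rank 7: 125.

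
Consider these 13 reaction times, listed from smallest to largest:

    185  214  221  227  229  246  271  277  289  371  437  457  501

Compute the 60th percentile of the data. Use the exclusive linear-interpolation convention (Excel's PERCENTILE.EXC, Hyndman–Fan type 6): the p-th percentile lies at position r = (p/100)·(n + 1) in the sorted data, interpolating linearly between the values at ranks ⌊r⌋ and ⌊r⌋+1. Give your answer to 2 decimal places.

n = 13.
r = (60/100)·(13 + 1) = 8.4.
Rank 8 is 277 and rank 9 is 289.
Interpolate: 277 + 0.4·(289 − 277) = 277 + 0.4·12 = 281.8.

281.80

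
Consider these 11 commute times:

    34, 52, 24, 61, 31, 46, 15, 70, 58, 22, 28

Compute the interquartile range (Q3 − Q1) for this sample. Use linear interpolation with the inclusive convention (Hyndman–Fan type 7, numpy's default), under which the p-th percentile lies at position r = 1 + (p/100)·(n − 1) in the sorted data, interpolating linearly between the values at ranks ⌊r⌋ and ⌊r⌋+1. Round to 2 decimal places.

Sorted: 15, 22, 24, 28, 31, 34, 46, 52, 58, 61, 70.
n = 11.
P25: r = 3.5; ranks 3–4 are 24, 28; interpolating gives 26.
P75: r = 8.5; ranks 8–9 are 52, 58; interpolating gives 55.
Difference: 55 − 26 = 29.

29.00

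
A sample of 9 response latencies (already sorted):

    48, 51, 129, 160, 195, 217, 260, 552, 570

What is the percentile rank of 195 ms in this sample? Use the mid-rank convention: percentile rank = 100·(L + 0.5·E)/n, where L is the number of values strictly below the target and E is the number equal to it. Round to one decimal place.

Count below 195: L = 4; count equal: E = 1; n = 9.
Percentile rank = 100·(4 + 0.5·1)/9 = 100·4.5/9 = 50.

50.0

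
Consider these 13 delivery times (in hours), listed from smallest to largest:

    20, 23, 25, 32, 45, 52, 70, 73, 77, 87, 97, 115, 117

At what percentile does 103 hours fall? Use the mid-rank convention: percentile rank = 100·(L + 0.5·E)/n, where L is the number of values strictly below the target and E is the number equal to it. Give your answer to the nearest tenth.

84.6

Count below 103: L = 11; count equal: E = 0; n = 13.
Percentile rank = 100·(11 + 0.5·0)/13 = 100·11/13 = 84.62.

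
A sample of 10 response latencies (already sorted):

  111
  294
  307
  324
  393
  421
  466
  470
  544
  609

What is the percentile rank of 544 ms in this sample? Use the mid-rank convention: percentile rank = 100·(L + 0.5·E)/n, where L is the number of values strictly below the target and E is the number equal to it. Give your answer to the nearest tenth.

Count below 544: L = 8; count equal: E = 1; n = 10.
Percentile rank = 100·(8 + 0.5·1)/10 = 100·8.5/10 = 85.

85.0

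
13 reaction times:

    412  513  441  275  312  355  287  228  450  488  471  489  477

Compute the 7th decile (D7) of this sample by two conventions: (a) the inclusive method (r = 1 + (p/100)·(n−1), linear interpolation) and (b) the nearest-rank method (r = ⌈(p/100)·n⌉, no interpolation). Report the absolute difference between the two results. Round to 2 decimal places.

3.60

Sorted: 228, 275, 287, 312, 355, 412, 441, 450, 471, 477, 488, 489, 513.
n = 13.
(a) r = 9.4; between ranks 9 (471) and 10 (477): 473.4.
(b) the nearest-rank method: rank 10 → 477.
|473.4 − 477| = 3.6.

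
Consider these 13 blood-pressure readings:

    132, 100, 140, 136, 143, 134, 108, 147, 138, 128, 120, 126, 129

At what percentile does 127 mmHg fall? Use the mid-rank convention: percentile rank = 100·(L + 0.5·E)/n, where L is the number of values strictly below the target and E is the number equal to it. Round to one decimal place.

Sorted: 100, 108, 120, 126, 128, 129, 132, 134, 136, 138, 140, 143, 147.
Count below 127: L = 4; count equal: E = 0; n = 13.
Percentile rank = 100·(4 + 0.5·0)/13 = 100·4/13 = 30.77.

30.8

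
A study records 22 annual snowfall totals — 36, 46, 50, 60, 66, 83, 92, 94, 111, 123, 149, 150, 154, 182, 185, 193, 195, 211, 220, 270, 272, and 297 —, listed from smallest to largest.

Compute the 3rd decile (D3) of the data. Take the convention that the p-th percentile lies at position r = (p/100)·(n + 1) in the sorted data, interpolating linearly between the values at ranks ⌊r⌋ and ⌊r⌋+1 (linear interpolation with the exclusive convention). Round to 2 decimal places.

91.10

n = 22.
r = (30/100)·(22 + 1) = 6.9.
Rank 6 is 83 and rank 7 is 92.
Interpolate: 83 + 0.9·(92 − 83) = 83 + 0.9·9 = 91.1.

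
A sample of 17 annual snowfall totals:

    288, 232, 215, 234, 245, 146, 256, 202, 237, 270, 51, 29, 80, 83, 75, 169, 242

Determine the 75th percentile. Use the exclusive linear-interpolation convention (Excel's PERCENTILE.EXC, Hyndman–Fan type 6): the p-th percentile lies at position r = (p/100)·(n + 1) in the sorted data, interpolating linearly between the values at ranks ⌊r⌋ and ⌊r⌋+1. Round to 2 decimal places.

Sorted: 29, 51, 75, 80, 83, 146, 169, 202, 215, 232, 234, 237, 242, 245, 256, 270, 288.
n = 17.
r = (75/100)·(17 + 1) = 13.5.
Rank 13 is 242 and rank 14 is 245.
Interpolate: 242 + 0.5·(245 − 242) = 242 + 0.5·3 = 243.5.

243.50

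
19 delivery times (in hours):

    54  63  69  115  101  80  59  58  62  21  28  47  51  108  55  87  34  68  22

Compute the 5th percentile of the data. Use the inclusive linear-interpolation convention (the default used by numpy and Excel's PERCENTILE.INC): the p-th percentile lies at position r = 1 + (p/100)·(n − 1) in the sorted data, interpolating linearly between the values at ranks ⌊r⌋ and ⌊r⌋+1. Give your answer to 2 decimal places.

21.90

Sorted: 21, 22, 28, 34, 47, 51, 54, 55, 58, 59, 62, 63, 68, 69, 80, 87, 101, 108, 115.
n = 19.
r = 1 + (5/100)·(19 − 1) = 1 + 0.9 = 1.9.
Rank 1 is 21 and rank 2 is 22.
Interpolate: 21 + 0.9·(22 − 21) = 21 + 0.9·1 = 21.9.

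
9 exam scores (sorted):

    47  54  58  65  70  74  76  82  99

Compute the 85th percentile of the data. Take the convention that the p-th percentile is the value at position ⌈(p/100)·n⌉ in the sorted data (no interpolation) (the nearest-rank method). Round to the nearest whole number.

n = 9.
Position = ⌈85/100 · 9⌉ = ⌈7.65⌉ = 8.
The value at rank 8 is 82.

82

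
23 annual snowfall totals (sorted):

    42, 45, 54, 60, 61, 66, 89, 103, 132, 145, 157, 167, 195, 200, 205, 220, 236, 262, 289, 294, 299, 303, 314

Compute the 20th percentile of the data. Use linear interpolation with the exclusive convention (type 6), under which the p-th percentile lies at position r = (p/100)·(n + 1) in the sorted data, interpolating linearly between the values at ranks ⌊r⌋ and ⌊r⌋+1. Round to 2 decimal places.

n = 23.
r = (20/100)·(23 + 1) = 4.8.
Rank 4 is 60 and rank 5 is 61.
Interpolate: 60 + 0.8·(61 − 60) = 60 + 0.8·1 = 60.8.

60.80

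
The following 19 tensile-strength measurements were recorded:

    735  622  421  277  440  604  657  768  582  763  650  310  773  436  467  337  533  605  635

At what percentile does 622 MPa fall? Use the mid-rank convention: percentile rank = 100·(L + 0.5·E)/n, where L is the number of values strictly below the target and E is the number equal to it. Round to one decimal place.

Sorted: 277, 310, 337, 421, 436, 440, 467, 533, 582, 604, 605, 622, 635, 650, 657, 735, 763, 768, 773.
Count below 622: L = 11; count equal: E = 1; n = 19.
Percentile rank = 100·(11 + 0.5·1)/19 = 100·11.5/19 = 60.53.

60.5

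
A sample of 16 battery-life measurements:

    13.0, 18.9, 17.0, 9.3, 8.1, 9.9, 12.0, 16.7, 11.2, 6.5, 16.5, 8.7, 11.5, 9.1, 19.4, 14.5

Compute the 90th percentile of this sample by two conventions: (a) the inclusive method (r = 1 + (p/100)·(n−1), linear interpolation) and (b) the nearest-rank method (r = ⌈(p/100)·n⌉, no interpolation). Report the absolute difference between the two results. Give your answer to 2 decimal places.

0.95

Sorted: 6.5, 8.1, 8.7, 9.1, 9.3, 9.9, 11.2, 11.5, 12.0, 13.0, 14.5, 16.5, 16.7, 17.0, 18.9, 19.4.
n = 16.
(a) r = 14.5; between ranks 14 (17.0) and 15 (18.9): 17.95.
(b) the nearest-rank method: rank 15 → 18.9.
|17.95 − 18.9| = 0.95.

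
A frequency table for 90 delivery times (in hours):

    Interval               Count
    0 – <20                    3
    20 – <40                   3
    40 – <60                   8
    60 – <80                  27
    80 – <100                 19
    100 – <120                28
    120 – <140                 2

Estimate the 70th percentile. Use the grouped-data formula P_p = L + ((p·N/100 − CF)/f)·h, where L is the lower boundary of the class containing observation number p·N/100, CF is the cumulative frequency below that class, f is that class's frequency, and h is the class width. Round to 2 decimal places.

102.14

N = 90; target position k = 70/100 · 90 = 63.
Cumulative frequencies: 3, 6, 14, 41, 60, 88, 90.
Observation 63 falls in the class 100 – <120.
L = 100, CF = 60, f = 28, h = 20.
P70 = 100 + ((63 − 60)/28)·20 = 100 + 2.14286 = 102.143.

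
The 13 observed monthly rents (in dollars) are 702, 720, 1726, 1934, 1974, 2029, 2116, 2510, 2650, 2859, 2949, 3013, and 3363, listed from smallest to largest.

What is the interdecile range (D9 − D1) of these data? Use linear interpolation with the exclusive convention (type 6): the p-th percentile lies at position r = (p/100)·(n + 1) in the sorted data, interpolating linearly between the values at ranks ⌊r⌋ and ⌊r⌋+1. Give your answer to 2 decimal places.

2513.80

n = 13.
P10: r = 1.4; ranks 1–2 are 702, 720; interpolating gives 709.2.
P90: r = 12.6; ranks 12–13 are 3013, 3363; interpolating gives 3223.
Difference: 3223 − 709.2 = 2513.8.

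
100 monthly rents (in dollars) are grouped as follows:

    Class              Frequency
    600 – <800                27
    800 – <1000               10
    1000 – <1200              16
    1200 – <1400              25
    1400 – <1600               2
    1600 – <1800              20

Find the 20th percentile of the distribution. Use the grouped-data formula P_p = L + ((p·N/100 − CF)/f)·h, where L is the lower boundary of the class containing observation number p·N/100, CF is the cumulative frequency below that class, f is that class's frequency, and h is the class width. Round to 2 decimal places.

N = 100; target position k = 20/100 · 100 = 20.
Cumulative frequencies: 27, 37, 53, 78, 80, 100.
Observation 20 falls in the class 600 – <800.
L = 600, CF = 0, f = 27, h = 200.
P20 = 600 + ((20 − 0)/27)·200 = 600 + 148.148 = 748.148.

748.15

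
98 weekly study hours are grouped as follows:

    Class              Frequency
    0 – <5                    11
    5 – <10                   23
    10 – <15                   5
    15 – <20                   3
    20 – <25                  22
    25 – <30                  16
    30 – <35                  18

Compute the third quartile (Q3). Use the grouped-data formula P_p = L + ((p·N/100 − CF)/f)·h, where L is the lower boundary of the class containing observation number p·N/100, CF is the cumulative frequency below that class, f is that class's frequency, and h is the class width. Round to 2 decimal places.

N = 98; target position k = 75/100 · 98 = 73.5.
Cumulative frequencies: 11, 34, 39, 42, 64, 80, 98.
Observation 73.5 falls in the class 25 – <30.
L = 25, CF = 64, f = 16, h = 5.
P75 = 25 + ((73.5 − 64)/16)·5 = 25 + 2.96875 = 27.9688.

27.97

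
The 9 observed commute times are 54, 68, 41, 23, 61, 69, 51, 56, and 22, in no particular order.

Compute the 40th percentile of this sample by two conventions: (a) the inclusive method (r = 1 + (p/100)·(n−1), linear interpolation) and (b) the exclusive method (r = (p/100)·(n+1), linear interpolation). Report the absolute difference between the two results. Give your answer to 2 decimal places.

Sorted: 22, 23, 41, 51, 54, 56, 61, 68, 69.
n = 9.
(a) r = 4.2; between ranks 4 (51) and 5 (54): 51.6.
(b) r = 4 → value at rank 4 = 51.
|51.6 − 51| = 0.6.

0.60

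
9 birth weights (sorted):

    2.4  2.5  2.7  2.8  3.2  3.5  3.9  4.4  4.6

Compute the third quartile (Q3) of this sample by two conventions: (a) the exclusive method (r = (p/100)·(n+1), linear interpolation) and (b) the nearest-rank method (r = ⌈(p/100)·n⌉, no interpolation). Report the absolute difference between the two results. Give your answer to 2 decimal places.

0.25

n = 9.
(a) r = 7.5; between ranks 7 (3.9) and 8 (4.4): 4.15.
(b) the nearest-rank method: rank 7 → 3.9.
|4.15 − 3.9| = 0.25.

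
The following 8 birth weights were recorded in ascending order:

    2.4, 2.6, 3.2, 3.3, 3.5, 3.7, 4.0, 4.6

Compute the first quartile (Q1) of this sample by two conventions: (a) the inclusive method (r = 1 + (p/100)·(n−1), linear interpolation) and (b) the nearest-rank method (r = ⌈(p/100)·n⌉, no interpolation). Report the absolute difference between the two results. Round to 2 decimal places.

n = 8.
(a) r = 2.75; between ranks 2 (2.6) and 3 (3.2): 3.05.
(b) the nearest-rank method: rank 2 → 2.6.
|3.05 − 2.6| = 0.45.

0.45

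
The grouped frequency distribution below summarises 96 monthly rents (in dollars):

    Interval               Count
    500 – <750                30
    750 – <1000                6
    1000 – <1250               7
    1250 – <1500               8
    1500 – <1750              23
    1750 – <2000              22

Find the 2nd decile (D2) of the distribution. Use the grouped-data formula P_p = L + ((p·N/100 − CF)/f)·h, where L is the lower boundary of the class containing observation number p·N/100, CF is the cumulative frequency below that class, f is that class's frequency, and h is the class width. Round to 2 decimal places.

660.00

N = 96; target position k = 20/100 · 96 = 19.2.
Cumulative frequencies: 30, 36, 43, 51, 74, 96.
Observation 19.2 falls in the class 500 – <750.
L = 500, CF = 0, f = 30, h = 250.
P20 = 500 + ((19.2 − 0)/30)·250 = 500 + 160 = 660.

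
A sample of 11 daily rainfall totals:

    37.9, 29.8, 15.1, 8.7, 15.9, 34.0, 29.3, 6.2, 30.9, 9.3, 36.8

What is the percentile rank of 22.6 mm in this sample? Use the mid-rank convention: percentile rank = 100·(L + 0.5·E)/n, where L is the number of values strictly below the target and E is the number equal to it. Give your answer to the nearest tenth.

45.5

Sorted: 6.2, 8.7, 9.3, 15.1, 15.9, 29.3, 29.8, 30.9, 34.0, 36.8, 37.9.
Count below 22.6: L = 5; count equal: E = 0; n = 11.
Percentile rank = 100·(5 + 0.5·0)/11 = 100·5/11 = 45.45.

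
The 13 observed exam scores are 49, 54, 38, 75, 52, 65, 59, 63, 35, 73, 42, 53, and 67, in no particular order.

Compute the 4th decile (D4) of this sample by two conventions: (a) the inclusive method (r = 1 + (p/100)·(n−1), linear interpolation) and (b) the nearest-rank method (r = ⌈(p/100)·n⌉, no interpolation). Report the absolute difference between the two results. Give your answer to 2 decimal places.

Sorted: 35, 38, 42, 49, 52, 53, 54, 59, 63, 65, 67, 73, 75.
n = 13.
(a) r = 5.8; between ranks 5 (52) and 6 (53): 52.8.
(b) the nearest-rank method: rank 6 → 53.
|52.8 − 53| = 0.2.

0.20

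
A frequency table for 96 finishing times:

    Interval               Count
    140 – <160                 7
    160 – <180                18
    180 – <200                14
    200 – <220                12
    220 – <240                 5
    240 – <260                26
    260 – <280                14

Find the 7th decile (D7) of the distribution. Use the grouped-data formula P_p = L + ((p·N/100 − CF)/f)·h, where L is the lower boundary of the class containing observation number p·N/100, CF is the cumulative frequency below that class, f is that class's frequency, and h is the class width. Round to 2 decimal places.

248.62

N = 96; target position k = 70/100 · 96 = 67.2.
Cumulative frequencies: 7, 25, 39, 51, 56, 82, 96.
Observation 67.2 falls in the class 240 – <260.
L = 240, CF = 56, f = 26, h = 20.
P70 = 240 + ((67.2 − 56)/26)·20 = 240 + 8.61538 = 248.615.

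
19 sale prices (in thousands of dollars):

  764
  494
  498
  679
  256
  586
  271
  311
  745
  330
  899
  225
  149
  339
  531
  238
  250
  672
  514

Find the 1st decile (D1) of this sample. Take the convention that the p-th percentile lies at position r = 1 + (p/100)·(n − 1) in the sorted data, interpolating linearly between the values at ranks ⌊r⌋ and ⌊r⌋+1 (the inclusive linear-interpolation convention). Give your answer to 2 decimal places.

Sorted: 149, 225, 238, 250, 256, 271, 311, 330, 339, 494, 498, 514, 531, 586, 672, 679, 745, 764, 899.
n = 19.
r = 1 + (10/100)·(19 − 1) = 1 + 1.8 = 2.8.
Rank 2 is 225 and rank 3 is 238.
Interpolate: 225 + 0.8·(238 − 225) = 225 + 0.8·13 = 235.4.

235.40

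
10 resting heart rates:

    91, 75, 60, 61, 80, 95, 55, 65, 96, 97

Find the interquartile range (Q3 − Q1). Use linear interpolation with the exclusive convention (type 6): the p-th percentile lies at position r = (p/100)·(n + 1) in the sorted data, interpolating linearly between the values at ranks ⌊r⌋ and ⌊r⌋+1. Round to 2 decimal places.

Sorted: 55, 60, 61, 65, 75, 80, 91, 95, 96, 97.
n = 10.
P25: r = 2.75; ranks 2–3 are 60, 61; interpolating gives 60.75.
P75: r = 8.25; ranks 8–9 are 95, 96; interpolating gives 95.25.
Difference: 95.25 − 60.75 = 34.5.

34.50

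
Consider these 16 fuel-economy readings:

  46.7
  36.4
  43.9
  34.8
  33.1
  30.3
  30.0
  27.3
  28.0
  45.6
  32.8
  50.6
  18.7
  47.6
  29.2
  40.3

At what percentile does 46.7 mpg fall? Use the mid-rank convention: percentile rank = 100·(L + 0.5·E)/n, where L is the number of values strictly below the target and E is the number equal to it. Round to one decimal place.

84.4

Sorted: 18.7, 27.3, 28.0, 29.2, 30.0, 30.3, 32.8, 33.1, 34.8, 36.4, 40.3, 43.9, 45.6, 46.7, 47.6, 50.6.
Count below 46.7: L = 13; count equal: E = 1; n = 16.
Percentile rank = 100·(13 + 0.5·1)/16 = 100·13.5/16 = 84.38.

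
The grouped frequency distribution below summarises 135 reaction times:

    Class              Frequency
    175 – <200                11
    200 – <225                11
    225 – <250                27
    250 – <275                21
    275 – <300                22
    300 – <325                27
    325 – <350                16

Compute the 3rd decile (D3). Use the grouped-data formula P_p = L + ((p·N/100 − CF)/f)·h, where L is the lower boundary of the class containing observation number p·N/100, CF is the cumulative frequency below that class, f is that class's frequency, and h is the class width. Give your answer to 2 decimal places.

N = 135; target position k = 30/100 · 135 = 40.5.
Cumulative frequencies: 11, 22, 49, 70, 92, 119, 135.
Observation 40.5 falls in the class 225 – <250.
L = 225, CF = 22, f = 27, h = 25.
P30 = 225 + ((40.5 − 22)/27)·25 = 225 + 17.1296 = 242.13.

242.13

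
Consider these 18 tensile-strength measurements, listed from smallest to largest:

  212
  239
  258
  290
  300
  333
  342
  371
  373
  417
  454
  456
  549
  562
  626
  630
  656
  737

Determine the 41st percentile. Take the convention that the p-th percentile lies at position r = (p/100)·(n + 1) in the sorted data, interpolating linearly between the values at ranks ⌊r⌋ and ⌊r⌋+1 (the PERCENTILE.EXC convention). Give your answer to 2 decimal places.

n = 18.
r = (41/100)·(18 + 1) = 7.79.
Rank 7 is 342 and rank 8 is 371.
Interpolate: 342 + 0.79·(371 − 342) = 342 + 0.79·29 = 364.91.

364.91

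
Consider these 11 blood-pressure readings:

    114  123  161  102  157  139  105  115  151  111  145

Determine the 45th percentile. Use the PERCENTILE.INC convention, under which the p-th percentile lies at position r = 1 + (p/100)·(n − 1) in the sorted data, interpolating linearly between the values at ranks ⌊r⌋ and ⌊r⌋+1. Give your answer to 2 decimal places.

Sorted: 102, 105, 111, 114, 115, 123, 139, 145, 151, 157, 161.
n = 11.
r = 1 + (45/100)·(11 − 1) = 1 + 4.5 = 5.5.
Rank 5 is 115 and rank 6 is 123.
Interpolate: 115 + 0.5·(123 − 115) = 115 + 0.5·8 = 119.

119.00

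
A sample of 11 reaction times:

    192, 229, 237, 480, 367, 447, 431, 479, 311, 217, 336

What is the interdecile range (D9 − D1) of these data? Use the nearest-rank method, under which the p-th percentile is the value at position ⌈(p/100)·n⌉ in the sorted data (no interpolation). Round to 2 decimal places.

Sorted: 192, 217, 229, 237, 311, 336, 367, 431, 447, 479, 480.
n = 11.
P10: rank ⌈10/100·11⌉ = 2 → 217.
P90: rank ⌈90/100·11⌉ = 10 → 479.
Difference: 479 − 217 = 262.

262.00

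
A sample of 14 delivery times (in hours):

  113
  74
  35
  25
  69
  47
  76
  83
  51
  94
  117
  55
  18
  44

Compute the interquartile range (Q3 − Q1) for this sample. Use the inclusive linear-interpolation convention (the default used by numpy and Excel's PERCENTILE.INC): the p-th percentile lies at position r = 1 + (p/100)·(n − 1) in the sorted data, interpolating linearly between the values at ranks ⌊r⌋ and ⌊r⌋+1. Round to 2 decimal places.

36.50

Sorted: 18, 25, 35, 44, 47, 51, 55, 69, 74, 76, 83, 94, 113, 117.
n = 14.
P25: r = 4.25; ranks 4–5 are 44, 47; interpolating gives 44.75.
P75: r = 10.75; ranks 10–11 are 76, 83; interpolating gives 81.25.
Difference: 81.25 − 44.75 = 36.5.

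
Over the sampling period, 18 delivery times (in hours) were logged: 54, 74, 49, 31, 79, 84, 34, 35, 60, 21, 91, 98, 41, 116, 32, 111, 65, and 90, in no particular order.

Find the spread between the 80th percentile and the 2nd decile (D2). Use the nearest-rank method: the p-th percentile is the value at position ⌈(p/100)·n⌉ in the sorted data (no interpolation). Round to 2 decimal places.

Sorted: 21, 31, 32, 34, 35, 41, 49, 54, 60, 65, 74, 79, 84, 90, 91, 98, 111, 116.
n = 18.
P20: rank ⌈20/100·18⌉ = 4 → 34.
P80: rank ⌈80/100·18⌉ = 15 → 91.
Difference: 91 − 34 = 57.

57.00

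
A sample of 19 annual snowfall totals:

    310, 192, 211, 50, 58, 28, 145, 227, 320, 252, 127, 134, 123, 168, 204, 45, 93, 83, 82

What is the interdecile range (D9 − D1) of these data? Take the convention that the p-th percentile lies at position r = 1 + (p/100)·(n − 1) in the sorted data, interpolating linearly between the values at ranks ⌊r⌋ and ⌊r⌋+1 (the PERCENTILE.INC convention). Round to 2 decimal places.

214.60

Sorted: 28, 45, 50, 58, 82, 83, 93, 123, 127, 134, 145, 168, 192, 204, 211, 227, 252, 310, 320.
n = 19.
P10: r = 2.8; ranks 2–3 are 45, 50; interpolating gives 49.
P90: r = 17.2; ranks 17–18 are 252, 310; interpolating gives 263.6.
Difference: 263.6 − 49 = 214.6.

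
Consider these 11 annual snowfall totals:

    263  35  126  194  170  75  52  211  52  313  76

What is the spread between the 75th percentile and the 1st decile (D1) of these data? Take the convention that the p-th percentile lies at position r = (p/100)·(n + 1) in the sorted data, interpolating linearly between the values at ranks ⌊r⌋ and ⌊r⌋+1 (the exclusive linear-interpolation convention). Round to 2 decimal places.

172.60

Sorted: 35, 52, 52, 75, 76, 126, 170, 194, 211, 263, 313.
n = 11.
P10: r = 1.2; ranks 1–2 are 35, 52; interpolating gives 38.4.
P75: r = 9 (integer) → 211.
Difference: 211 − 38.4 = 172.6.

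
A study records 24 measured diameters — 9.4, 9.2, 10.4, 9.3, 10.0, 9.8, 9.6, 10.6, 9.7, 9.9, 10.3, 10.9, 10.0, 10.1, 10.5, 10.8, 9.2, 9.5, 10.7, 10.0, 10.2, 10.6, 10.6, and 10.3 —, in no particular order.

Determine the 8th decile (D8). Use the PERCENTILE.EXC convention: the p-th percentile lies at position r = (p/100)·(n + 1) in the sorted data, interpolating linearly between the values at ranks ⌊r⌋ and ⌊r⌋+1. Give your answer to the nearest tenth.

10.6

Sorted: 9.2, 9.2, 9.3, 9.4, 9.5, 9.6, 9.7, 9.8, 9.9, 10.0, 10.0, 10.0, 10.1, 10.2, 10.3, 10.3, 10.4, 10.5, 10.6, 10.6, 10.6, 10.7, 10.8, 10.9.
n = 24.
r = (80/100)·(24 + 1) = 20.
r is an integer, so P80 is the value at rank 20: 10.6.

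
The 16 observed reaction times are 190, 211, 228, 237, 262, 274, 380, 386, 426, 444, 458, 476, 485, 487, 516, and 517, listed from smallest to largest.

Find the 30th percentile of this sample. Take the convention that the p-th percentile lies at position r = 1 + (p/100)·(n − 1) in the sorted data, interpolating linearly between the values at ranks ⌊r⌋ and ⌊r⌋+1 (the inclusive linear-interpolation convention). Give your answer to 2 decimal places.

268.00

n = 16.
r = 1 + (30/100)·(16 − 1) = 1 + 4.5 = 5.5.
Rank 5 is 262 and rank 6 is 274.
Interpolate: 262 + 0.5·(274 − 262) = 262 + 0.5·12 = 268.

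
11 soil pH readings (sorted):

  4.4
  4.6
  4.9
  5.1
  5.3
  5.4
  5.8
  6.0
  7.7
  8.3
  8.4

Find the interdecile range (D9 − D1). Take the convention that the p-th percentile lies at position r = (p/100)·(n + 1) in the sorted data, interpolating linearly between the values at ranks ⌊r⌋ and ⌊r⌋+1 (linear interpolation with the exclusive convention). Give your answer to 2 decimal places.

n = 11.
P10: r = 1.2; ranks 1–2 are 4.4, 4.6; interpolating gives 4.44.
P90: r = 10.8; ranks 10–11 are 8.3, 8.4; interpolating gives 8.38.
Difference: 8.38 − 4.44 = 3.94.

3.94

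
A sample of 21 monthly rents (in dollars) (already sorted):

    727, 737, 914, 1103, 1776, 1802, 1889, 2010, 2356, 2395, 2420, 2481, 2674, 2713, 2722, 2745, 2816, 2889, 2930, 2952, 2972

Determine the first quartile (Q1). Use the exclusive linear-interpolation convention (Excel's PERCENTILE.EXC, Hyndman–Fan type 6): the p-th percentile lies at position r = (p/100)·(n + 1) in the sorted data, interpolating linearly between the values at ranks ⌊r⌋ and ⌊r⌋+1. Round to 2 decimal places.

n = 21.
r = (25/100)·(21 + 1) = 5.5.
Rank 5 is 1776 and rank 6 is 1802.
Interpolate: 1776 + 0.5·(1802 − 1776) = 1776 + 0.5·26 = 1789.

1789.00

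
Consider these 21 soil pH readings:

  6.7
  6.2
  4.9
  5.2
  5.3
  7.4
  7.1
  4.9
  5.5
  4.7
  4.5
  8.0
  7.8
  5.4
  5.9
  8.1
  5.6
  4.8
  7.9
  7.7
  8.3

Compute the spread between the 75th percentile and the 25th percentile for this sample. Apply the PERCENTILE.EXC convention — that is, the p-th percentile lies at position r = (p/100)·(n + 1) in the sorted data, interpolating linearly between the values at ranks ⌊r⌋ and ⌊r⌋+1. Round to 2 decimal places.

2.70

Sorted: 4.5, 4.7, 4.8, 4.9, 4.9, 5.2, 5.3, 5.4, 5.5, 5.6, 5.9, 6.2, 6.7, 7.1, 7.4, 7.7, 7.8, 7.9, 8.0, 8.1, 8.3.
n = 21.
P25: r = 5.5; ranks 5–6 are 4.9, 5.2; interpolating gives 5.05.
P75: r = 16.5; ranks 16–17 are 7.7, 7.8; interpolating gives 7.75.
Difference: 7.75 − 5.05 = 2.7.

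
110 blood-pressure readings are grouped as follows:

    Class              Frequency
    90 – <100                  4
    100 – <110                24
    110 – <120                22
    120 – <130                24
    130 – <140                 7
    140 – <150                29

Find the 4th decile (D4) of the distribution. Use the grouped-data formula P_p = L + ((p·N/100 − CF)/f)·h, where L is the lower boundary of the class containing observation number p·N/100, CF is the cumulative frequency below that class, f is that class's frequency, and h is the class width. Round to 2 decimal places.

N = 110; target position k = 40/100 · 110 = 44.
Cumulative frequencies: 4, 28, 50, 74, 81, 110.
Observation 44 falls in the class 110 – <120.
L = 110, CF = 28, f = 22, h = 10.
P40 = 110 + ((44 − 28)/22)·10 = 110 + 7.27273 = 117.273.

117.27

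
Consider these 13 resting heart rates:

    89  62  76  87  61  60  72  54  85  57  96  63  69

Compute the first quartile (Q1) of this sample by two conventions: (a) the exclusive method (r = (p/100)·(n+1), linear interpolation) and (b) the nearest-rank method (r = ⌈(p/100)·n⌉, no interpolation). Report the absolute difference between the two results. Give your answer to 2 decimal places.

Sorted: 54, 57, 60, 61, 62, 63, 69, 72, 76, 85, 87, 89, 96.
n = 13.
(a) r = 3.5; between ranks 3 (60) and 4 (61): 60.5.
(b) the nearest-rank method: rank 4 → 61.
|60.5 − 61| = 0.5.

0.50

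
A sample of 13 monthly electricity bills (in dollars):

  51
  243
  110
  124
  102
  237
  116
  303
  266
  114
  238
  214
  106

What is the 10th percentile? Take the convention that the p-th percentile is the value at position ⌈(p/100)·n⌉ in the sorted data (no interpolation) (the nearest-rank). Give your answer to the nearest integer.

Sorted: 51, 102, 106, 110, 114, 116, 124, 214, 237, 238, 243, 266, 303.
n = 13.
Position = ⌈10/100 · 13⌉ = ⌈1.3⌉ = 2.
The value at rank 2 is 102.

102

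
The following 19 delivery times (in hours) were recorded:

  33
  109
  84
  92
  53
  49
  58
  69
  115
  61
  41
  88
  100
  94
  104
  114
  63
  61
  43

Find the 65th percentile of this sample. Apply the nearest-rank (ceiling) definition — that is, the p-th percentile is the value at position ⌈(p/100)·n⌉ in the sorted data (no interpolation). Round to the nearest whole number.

92

Sorted: 33, 41, 43, 49, 53, 58, 61, 61, 63, 69, 84, 88, 92, 94, 100, 104, 109, 114, 115.
n = 19.
Position = ⌈65/100 · 19⌉ = ⌈12.35⌉ = 13.
The value at rank 13 is 92.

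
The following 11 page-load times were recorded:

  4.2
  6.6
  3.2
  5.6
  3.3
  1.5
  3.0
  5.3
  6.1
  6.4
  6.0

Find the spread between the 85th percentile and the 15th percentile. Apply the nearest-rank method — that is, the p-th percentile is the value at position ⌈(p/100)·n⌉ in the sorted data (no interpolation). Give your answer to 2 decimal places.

3.40

Sorted: 1.5, 3.0, 3.2, 3.3, 4.2, 5.3, 5.6, 6.0, 6.1, 6.4, 6.6.
n = 11.
P15: rank ⌈15/100·11⌉ = 2 → 3.
P85: rank ⌈85/100·11⌉ = 10 → 6.4.
Difference: 6.4 − 3 = 3.4.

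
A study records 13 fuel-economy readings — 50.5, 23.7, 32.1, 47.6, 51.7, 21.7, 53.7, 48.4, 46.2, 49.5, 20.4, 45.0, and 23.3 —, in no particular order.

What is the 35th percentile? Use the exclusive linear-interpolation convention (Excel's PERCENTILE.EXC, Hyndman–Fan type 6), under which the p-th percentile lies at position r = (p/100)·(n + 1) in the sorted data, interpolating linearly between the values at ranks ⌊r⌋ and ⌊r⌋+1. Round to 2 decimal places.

31.26

Sorted: 20.4, 21.7, 23.3, 23.7, 32.1, 45.0, 46.2, 47.6, 48.4, 49.5, 50.5, 51.7, 53.7.
n = 13.
r = (35/100)·(13 + 1) = 4.9.
Rank 4 is 23.7 and rank 5 is 32.1.
Interpolate: 23.7 + 0.9·(32.1 − 23.7) = 23.7 + 0.9·8.4 = 31.26.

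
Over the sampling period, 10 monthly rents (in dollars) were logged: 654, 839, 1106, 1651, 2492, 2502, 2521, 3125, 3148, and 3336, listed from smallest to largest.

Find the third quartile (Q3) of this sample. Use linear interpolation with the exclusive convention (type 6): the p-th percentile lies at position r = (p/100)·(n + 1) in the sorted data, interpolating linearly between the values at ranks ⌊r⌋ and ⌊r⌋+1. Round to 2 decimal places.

n = 10.
r = (75/100)·(10 + 1) = 8.25.
Rank 8 is 3125 and rank 9 is 3148.
Interpolate: 3125 + 0.25·(3148 − 3125) = 3125 + 0.25·23 = 3130.75.

3130.75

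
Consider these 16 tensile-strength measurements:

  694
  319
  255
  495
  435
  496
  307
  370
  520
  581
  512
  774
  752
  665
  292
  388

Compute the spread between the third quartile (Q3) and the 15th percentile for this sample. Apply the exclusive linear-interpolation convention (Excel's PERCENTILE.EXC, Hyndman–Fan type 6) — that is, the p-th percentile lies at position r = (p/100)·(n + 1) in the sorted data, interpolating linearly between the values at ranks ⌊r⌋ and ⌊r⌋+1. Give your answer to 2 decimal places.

Sorted: 255, 292, 307, 319, 370, 388, 435, 495, 496, 512, 520, 581, 665, 694, 752, 774.
n = 16.
P15: r = 2.55; ranks 2–3 are 292, 307; interpolating gives 300.25.
P75: r = 12.75; ranks 12–13 are 581, 665; interpolating gives 644.
Difference: 644 − 300.25 = 343.75.

343.75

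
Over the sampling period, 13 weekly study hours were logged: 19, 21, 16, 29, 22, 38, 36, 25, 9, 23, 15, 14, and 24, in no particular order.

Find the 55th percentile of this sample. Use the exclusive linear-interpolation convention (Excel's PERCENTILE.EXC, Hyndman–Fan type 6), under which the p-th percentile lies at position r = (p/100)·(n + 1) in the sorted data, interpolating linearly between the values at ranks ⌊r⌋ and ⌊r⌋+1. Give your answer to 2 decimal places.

22.70

Sorted: 9, 14, 15, 16, 19, 21, 22, 23, 24, 25, 29, 36, 38.
n = 13.
r = (55/100)·(13 + 1) = 7.7.
Rank 7 is 22 and rank 8 is 23.
Interpolate: 22 + 0.7·(23 − 22) = 22 + 0.7·1 = 22.7.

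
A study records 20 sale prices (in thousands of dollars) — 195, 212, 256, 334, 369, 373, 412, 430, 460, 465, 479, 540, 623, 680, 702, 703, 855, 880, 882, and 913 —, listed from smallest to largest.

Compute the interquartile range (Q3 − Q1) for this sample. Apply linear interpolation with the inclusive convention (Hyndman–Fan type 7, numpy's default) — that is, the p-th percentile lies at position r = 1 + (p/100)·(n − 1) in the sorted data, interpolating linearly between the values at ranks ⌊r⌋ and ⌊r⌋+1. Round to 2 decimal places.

n = 20.
P25: r = 5.75; ranks 5–6 are 369, 373; interpolating gives 372.
P75: r = 15.25; ranks 15–16 are 702, 703; interpolating gives 702.25.
Difference: 702.25 − 372 = 330.25.

330.25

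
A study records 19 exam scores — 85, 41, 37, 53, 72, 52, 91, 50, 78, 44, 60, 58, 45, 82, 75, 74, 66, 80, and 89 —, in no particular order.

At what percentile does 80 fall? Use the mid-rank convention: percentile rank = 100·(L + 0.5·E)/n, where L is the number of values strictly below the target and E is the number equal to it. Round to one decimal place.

Sorted: 37, 41, 44, 45, 50, 52, 53, 58, 60, 66, 72, 74, 75, 78, 80, 82, 85, 89, 91.
Count below 80: L = 14; count equal: E = 1; n = 19.
Percentile rank = 100·(14 + 0.5·1)/19 = 100·14.5/19 = 76.32.

76.3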